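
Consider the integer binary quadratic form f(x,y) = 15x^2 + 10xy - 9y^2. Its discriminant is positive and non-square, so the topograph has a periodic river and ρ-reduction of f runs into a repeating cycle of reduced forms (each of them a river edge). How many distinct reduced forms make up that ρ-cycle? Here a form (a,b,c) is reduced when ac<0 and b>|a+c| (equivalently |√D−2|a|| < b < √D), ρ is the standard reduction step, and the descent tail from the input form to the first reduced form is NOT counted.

D = 640, ⌊√D⌋ = 25
river: ρ → (-9,8,16)
river: ρ → (16,24,-1)
river: ρ → (-1,24,16)
river: ρ → (16,8,-9)
river: ρ → (-9,10,15)
river: ρ → (15,20,-4)
river: ρ → (-4,20,15)
river: ρ → (15,10,-9)
ρ-cycle length = 8 (tail of 0 descent steps not counted)

8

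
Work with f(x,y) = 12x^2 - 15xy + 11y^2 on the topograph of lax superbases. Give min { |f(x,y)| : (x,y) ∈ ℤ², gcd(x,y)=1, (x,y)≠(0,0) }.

translate: b→9 (≡-15 mod 24), so (12,-15,11)→(12,9,8)
flip: (12,9,8)→(8,-9,12)
translate: b→7 (≡-9 mod 16), so (8,-9,12)→(8,7,11)
reduced (well bottom): (8,7,11) with a≤c, −a<b≤a
well minimum = a = 8

8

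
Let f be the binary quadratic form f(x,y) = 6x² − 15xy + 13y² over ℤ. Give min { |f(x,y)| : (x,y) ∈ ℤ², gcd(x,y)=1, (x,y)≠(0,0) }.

translate: b→-3 (≡-15 mod 12), so (6,-15,13)→(6,-3,4)
flip: (6,-3,4)→(4,3,6)
reduced (well bottom): (4,3,6) with a≤c, −a<b≤a
well minimum = a = 4

4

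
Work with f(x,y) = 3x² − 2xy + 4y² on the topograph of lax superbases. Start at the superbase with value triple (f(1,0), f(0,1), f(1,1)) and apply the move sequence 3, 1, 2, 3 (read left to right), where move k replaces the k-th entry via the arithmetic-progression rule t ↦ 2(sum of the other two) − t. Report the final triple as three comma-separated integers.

start (3,4,5) = (f(1,0),f(0,1),f(1,1))
replace slot 3: 2·(3+4) − 5 = 9 → (3,4,9)
replace slot 1: 2·(4+9) − 3 = 23 → (23,4,9)
replace slot 2: 2·(23+9) − 4 = 60 → (23,60,9)
replace slot 3: 2·(23+60) − 9 = 157 → (23,60,157)

23,60,157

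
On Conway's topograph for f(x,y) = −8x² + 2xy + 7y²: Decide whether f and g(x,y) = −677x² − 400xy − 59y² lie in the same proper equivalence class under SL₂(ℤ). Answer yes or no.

D₁ = 228, D₂ = 228
river cycle of f (length 6): (7, 12, -3), (-3, 12, 7), (7, 2, -8), (-8, 14, 1), (1, 14, -8), (-8, 2, 7)
river cycle of g (length 6): (-8, 2, 7), (7, 12, -3), (-3, 12, 7), (7, 2, -8), (-8, 14, 1), (1, 14, -8)
cycles coincide ⇒ equivalent

yes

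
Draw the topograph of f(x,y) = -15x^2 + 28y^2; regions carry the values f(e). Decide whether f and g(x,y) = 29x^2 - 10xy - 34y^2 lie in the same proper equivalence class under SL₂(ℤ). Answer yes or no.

D₁ = 1680, D₂ = 4044
discriminants differ ⇒ not SL₂(ℤ)-equivalent

no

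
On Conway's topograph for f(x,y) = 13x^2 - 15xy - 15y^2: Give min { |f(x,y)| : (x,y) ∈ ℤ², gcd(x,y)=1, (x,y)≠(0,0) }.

descent: ρ → (-15,15,13)  [lands on river]
river: ρ → (13,11,-17)
river: ρ → (-17,23,7)
river: ρ → (7,19,-23)
river: ρ → (-23,27,3)
river: ρ → (3,27,-23)
river: ρ → (-23,19,7)
river: ρ → (7,23,-17)
river: ρ → (-17,11,13)
river: ρ → (13,15,-15)
closes: descent 1, river 10
min |a| on river = 3

3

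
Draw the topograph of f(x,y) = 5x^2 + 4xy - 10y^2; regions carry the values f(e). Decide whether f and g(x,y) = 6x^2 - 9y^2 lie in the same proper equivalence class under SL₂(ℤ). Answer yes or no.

D₁ = 216, D₂ = 216
river cycle of f (length 6): (5, 14, -1), (-1, 14, 5), (5, 6, -9), (-9, 12, 2), (2, 12, -9), (-9, 6, 5)
river cycle of g (length 2): (6, 12, -3), (-3, 12, 6)
cycles differ ⇒ inequivalent

no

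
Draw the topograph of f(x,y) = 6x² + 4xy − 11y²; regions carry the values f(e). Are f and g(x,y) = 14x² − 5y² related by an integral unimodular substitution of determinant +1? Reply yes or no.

D₁ = 280, D₂ = 280
river cycle of f (length 6): (6, 16, -1), (-1, 16, 6), (6, 8, -9), (-9, 10, 5), (5, 10, -9), (-9, 8, 6)
river cycle of g (length 6): (-5, 10, 9), (9, 8, -6), (-6, 16, 1), (1, 16, -6), (-6, 8, 9), (9, 10, -5)
cycles differ ⇒ inequivalent

no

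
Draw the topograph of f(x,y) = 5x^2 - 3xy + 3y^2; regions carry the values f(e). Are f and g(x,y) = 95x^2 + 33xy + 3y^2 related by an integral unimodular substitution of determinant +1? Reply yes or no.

D₁ = -51, D₂ = -51
f: flip: (5,-3,3)→(3,3,5)
f: reduced (well bottom): (3,3,5) with a≤c, −a<b≤a
g: flip: (95,33,3)→(3,-33,95)
g: translate: b→3 (≡-33 mod 6), so (3,-33,95)→(3,3,5)
g: reduced (well bottom): (3,3,5) with a≤c, −a<b≤a
reduced forms (3, 3, 5) vs (3, 3, 5) ⇒ equivalent

yes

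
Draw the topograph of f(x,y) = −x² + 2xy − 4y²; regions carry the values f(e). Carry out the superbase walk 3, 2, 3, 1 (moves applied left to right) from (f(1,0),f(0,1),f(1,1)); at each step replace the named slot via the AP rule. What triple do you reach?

start (-1,-4,-3) = (f(1,0),f(0,1),f(1,1))
replace slot 3: 2·((-1)+(-4)) − (-3) = -7 → (-1,-4,-7)
replace slot 2: 2·((-1)+(-7)) − (-4) = -12 → (-1,-12,-7)
replace slot 3: 2·((-1)+(-12)) − (-7) = -19 → (-1,-12,-19)
replace slot 1: 2·((-12)+(-19)) − (-1) = -61 → (-61,-12,-19)

-61,-12,-19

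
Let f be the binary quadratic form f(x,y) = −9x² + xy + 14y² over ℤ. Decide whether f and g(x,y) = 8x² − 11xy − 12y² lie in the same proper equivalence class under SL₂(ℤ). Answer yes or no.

D₁ = 505, D₂ = 505
river cycle of f (length 6): (-9, 19, 4), (4, 21, -4), (-4, 19, 9), (9, 17, -6), (-6, 19, 6), (6, 17, -9)
river cycle of g (length 8): (-12, 11, 8), (8, 21, -2), (-2, 19, 18), (18, 17, -3), (-3, 19, 12), (12, 5, -10), (-10, 15, 7), (7, 13, -12)
cycles differ ⇒ inequivalent

no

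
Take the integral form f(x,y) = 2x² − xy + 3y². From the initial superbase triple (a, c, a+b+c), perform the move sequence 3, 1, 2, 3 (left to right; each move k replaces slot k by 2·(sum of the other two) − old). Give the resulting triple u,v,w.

start (2,3,4) = (f(1,0),f(0,1),f(1,1))
replace slot 3: 2·(2+3) − 4 = 6 → (2,3,6)
replace slot 1: 2·(3+6) − 2 = 16 → (16,3,6)
replace slot 2: 2·(16+6) − 3 = 41 → (16,41,6)
replace slot 3: 2·(16+41) − 6 = 108 → (16,41,108)

16,41,108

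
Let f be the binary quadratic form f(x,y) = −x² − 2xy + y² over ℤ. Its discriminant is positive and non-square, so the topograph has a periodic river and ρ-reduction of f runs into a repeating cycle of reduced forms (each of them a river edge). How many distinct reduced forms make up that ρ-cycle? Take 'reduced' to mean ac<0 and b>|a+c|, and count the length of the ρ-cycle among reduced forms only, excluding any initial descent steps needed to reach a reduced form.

D = 8, ⌊√D⌋ = 2
descent: ρ → (1,2,-1)  [lands on river]
river: ρ → (-1,2,1)
ρ-cycle length = 2 (tail of 1 descent step not counted)

2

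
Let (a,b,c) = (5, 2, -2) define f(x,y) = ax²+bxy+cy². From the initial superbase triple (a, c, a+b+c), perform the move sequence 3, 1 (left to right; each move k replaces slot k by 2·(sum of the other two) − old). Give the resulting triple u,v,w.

start (5,-2,5) = (f(1,0),f(0,1),f(1,1))
replace slot 3: 2·(5+(-2)) − 5 = 1 → (5,-2,1)
replace slot 1: 2·((-2)+1) − 5 = -7 → (-7,-2,1)

-7,-2,1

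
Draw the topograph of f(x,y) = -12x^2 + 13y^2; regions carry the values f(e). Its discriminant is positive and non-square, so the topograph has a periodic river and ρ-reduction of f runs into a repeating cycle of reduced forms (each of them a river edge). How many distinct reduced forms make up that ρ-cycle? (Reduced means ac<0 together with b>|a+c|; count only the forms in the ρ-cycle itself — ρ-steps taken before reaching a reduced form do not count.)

D = 624, ⌊√D⌋ = 24
descent: ρ → (13,0,-12)
descent: ρ → (-12,24,1)  [lands on river]
river: ρ → (1,24,-12)
ρ-cycle length = 2 (tail of 2 descent steps not counted)

2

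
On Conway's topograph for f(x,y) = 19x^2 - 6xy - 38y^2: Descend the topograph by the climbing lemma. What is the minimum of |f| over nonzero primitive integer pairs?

descent: ρ → (-38,6,19)
descent: ρ → (19,32,-25)  [lands on river]
river: ρ → (-25,18,26)
river: ρ → (26,34,-17)
river: ρ → (-17,34,26)
river: ρ → (26,18,-25)
river: ρ → (-25,32,19)
river: ρ → (19,44,-13)
river: ρ → (-13,34,34)
river: ρ → (34,34,-13)
river: ρ → (-13,44,19)
closes: descent 2, river 10
min |a| on river = 13

13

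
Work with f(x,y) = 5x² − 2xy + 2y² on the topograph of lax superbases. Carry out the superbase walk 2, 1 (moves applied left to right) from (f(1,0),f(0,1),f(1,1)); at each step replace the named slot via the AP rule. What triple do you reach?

start (5,2,5) = (f(1,0),f(0,1),f(1,1))
replace slot 2: 2·(5+5) − 2 = 18 → (5,18,5)
replace slot 1: 2·(18+5) − 5 = 41 → (41,18,5)

41,18,5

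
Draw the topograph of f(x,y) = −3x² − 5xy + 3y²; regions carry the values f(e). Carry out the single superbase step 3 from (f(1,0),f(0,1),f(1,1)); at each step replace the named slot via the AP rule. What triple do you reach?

start (-3,3,-5) = (f(1,0),f(0,1),f(1,1))
replace slot 3: 2·((-3)+3) − (-5) = 5 → (-3,3,5)

-3,3,5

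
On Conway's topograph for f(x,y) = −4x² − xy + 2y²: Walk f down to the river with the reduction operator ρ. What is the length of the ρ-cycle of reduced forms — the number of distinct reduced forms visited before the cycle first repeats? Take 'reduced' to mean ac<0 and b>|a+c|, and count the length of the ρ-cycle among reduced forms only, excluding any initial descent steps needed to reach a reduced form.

D = 33, ⌊√D⌋ = 5
descent: ρ → (2,5,-1)  [lands on river]
river: ρ → (-1,5,2)
river: ρ → (2,3,-3)
river: ρ → (-3,3,2)
ρ-cycle length = 4 (tail of 1 descent step not counted)

4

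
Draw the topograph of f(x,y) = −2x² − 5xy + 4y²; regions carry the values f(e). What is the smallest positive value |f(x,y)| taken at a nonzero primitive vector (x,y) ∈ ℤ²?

descent: ρ → (4,5,-2)  [lands on river]
river: ρ → (-2,7,1)
river: ρ → (1,7,-2)
river: ρ → (-2,5,4)
river: ρ → (4,3,-3)
river: ρ → (-3,3,4)
closes: descent 1, river 6
min |a| on river = 1

1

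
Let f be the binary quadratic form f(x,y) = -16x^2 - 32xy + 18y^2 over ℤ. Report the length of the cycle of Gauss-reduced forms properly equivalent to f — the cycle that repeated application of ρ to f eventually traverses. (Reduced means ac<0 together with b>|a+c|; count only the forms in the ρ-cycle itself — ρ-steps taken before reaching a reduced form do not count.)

D = 2176, ⌊√D⌋ = 46
descent: ρ → (18,32,-16)  [lands on river]
river: ρ → (-16,32,18)
river: ρ → (18,40,-8)
river: ρ → (-8,40,18)
ρ-cycle length = 4 (tail of 1 descent step not counted)

4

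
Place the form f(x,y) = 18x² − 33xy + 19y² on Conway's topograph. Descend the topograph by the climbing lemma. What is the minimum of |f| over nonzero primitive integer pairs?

translate: b→3 (≡-33 mod 36), so (18,-33,19)→(18,3,4)
flip: (18,3,4)→(4,-3,18)
reduced (well bottom): (4,-3,18) with a≤c, −a<b≤a
well minimum = a = 4

4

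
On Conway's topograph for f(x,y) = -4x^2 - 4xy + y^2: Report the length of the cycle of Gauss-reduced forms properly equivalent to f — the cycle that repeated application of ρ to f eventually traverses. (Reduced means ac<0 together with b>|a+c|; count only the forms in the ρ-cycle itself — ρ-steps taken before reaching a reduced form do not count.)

D = 32, ⌊√D⌋ = 5
descent: ρ → (1,4,-4)  [lands on river]
river: ρ → (-4,4,1)
ρ-cycle length = 2 (tail of 1 descent step not counted)

2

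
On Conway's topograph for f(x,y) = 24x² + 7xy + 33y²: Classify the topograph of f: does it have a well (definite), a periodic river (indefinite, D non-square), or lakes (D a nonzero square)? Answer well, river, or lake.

D = b²−4ac = 7² − 4·24·33 = -3119
D < 0 ⇒ definite ⇒ every region one sign ⇒ single well

well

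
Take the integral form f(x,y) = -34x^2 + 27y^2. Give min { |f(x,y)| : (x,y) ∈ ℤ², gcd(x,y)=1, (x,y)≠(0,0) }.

descent: ρ → (27,54,-7)  [lands on river]
river: ρ → (-7,58,11)
river: ρ → (11,52,-22)
river: ρ → (-22,36,27)
river: ρ → (27,18,-31)
river: ρ → (-31,44,14)
river: ρ → (14,40,-37)
river: ρ → (-37,34,17)
river: ρ → (17,34,-37)
river: ρ → (-37,40,14)
river: ρ → (14,44,-31)
river: ρ → (-31,18,27)
river: ρ → (27,36,-22)
river: ρ → (-22,52,11)
river: ρ → (11,58,-7)
river: ρ → (-7,54,27)
closes: descent 1, river 16
min |a| on river = 7

7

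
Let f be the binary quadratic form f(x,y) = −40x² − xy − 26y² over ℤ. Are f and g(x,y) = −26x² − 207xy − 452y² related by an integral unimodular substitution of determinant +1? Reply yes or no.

D₁ = -4159, D₂ = -4159
f is negative-definite; reduce −f:
−f: flip: (40,1,26)→(26,-1,40)
−f: reduced (well bottom): (26,-1,40) with a≤c, −a<b≤a
flip sign back: reduced form of f is (-26,1,-40)
g is negative-definite; reduce −g:
−g: translate: b→-1 (≡207 mod 52), so (26,207,452)→(26,-1,40)
−g: reduced (well bottom): (26,-1,40) with a≤c, −a<b≤a
flip sign back: reduced form of g is (-26,1,-40)
reduced forms (-26, 1, -40) vs (-26, 1, -40) ⇒ equivalent

yes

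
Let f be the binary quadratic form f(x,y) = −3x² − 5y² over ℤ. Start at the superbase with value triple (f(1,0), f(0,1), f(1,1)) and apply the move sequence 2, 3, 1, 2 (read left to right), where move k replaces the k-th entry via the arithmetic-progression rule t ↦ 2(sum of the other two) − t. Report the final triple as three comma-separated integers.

start (-3,-5,-8) = (f(1,0),f(0,1),f(1,1))
replace slot 2: 2·((-3)+(-8)) − (-5) = -17 → (-3,-17,-8)
replace slot 3: 2·((-3)+(-17)) − (-8) = -32 → (-3,-17,-32)
replace slot 1: 2·((-17)+(-32)) − (-3) = -95 → (-95,-17,-32)
replace slot 2: 2·((-95)+(-32)) − (-17) = -237 → (-95,-237,-32)

-95,-237,-32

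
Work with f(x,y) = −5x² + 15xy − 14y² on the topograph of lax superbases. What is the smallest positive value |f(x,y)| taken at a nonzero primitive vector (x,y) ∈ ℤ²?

translate: b→5 (≡-15 mod 10), so (5,-15,14)→(5,5,4)
flip: (5,5,4)→(4,-5,5)
translate: b→3 (≡-5 mod 8), so (4,-5,5)→(4,3,4)
reduced (well bottom): (4,3,4) with a≤c, −a<b≤a
well minimum |f| = |-4| = 4 (negative-definite)

4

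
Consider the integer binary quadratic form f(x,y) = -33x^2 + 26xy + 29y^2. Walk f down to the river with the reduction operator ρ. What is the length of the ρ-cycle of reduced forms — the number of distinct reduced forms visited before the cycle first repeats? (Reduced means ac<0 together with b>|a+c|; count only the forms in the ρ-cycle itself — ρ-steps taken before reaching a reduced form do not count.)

D = 4504, ⌊√D⌋ = 67
river: ρ → (29,32,-30)
river: ρ → (-30,28,31)
river: ρ → (31,34,-27)
river: ρ → (-27,20,38)
river: ρ → (38,56,-9)
river: ρ → (-9,52,50)
river: ρ → (50,48,-11)
river: ρ → (-11,62,15)
river: ρ → (15,58,-19)
river: ρ → (-19,56,18)
river: ρ → (18,52,-25)
river: ρ → (-25,48,22)
river: ρ → (22,40,-33)
river: ρ → (-33,26,29)
ρ-cycle length = 14 (tail of 0 descent steps not counted)

14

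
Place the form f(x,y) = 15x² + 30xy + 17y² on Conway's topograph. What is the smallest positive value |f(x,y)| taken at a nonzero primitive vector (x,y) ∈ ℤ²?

translate: b→0 (≡30 mod 30), so (15,30,17)→(15,0,2)
flip: (15,0,2)→(2,0,15)
reduced (well bottom): (2,0,15) with a≤c, −a<b≤a
well minimum = a = 2

2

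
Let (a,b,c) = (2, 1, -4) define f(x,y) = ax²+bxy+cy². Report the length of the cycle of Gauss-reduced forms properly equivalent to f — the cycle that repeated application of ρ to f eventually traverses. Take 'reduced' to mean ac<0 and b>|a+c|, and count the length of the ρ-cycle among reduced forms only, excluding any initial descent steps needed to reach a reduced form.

D = 33, ⌊√D⌋ = 5
descent: ρ → (-4,-1,2)
descent: ρ → (2,5,-1)  [lands on river]
river: ρ → (-1,5,2)
river: ρ → (2,3,-3)
river: ρ → (-3,3,2)
ρ-cycle length = 4 (tail of 2 descent steps not counted)

4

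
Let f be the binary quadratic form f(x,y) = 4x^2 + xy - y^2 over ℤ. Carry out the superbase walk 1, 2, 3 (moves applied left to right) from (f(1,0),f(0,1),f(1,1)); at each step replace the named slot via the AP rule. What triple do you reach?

start (4,-1,4) = (f(1,0),f(0,1),f(1,1))
replace slot 1: 2·((-1)+4) − 4 = 2 → (2,-1,4)
replace slot 2: 2·(2+4) − (-1) = 13 → (2,13,4)
replace slot 3: 2·(2+13) − 4 = 26 → (2,13,26)

2,13,26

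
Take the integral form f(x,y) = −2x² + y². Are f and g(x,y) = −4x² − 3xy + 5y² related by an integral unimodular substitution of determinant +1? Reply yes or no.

D₁ = 8, D₂ = 89
discriminants differ ⇒ not SL₂(ℤ)-equivalent

no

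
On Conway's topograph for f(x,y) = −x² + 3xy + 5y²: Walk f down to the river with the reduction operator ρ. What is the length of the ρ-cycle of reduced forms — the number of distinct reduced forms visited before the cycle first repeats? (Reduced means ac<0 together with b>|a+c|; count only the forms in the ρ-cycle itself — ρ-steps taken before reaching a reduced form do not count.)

D = 29, ⌊√D⌋ = 5
descent: ρ → (5,-3,-1)
descent: ρ → (-1,5,1)  [lands on river]
river: ρ → (1,5,-1)
ρ-cycle length = 2 (tail of 2 descent steps not counted)

2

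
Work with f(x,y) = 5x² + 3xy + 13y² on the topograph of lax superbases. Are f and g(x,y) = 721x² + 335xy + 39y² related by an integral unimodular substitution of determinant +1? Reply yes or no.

D₁ = -251, D₂ = -251
f: reduced (well bottom): (5,3,13) with a≤c, −a<b≤a
g: flip: (721,335,39)→(39,-335,721)
g: translate: b→-23 (≡-335 mod 78), so (39,-335,721)→(39,-23,5)
g: flip: (39,-23,5)→(5,23,39)
g: translate: b→3 (≡23 mod 10), so (5,23,39)→(5,3,13)
g: reduced (well bottom): (5,3,13) with a≤c, −a<b≤a
reduced forms (5, 3, 13) vs (5, 3, 13) ⇒ equivalent

yes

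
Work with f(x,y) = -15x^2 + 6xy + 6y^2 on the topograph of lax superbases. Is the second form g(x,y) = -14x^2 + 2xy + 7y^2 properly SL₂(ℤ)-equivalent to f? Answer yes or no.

D₁ = 396, D₂ = 396
river cycle of f (length 2): (6, 18, -3), (-3, 18, 6)
river cycle of g (length 4): (7, 12, -9), (-9, 6, 10), (10, 14, -5), (-5, 16, 7)
cycles differ ⇒ inequivalent

no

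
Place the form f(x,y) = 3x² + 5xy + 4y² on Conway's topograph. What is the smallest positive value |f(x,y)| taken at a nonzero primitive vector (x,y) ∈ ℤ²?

translate: b→-1 (≡5 mod 6), so (3,5,4)→(3,-1,2)
flip: (3,-1,2)→(2,1,3)
reduced (well bottom): (2,1,3) with a≤c, −a<b≤a
well minimum = a = 2

2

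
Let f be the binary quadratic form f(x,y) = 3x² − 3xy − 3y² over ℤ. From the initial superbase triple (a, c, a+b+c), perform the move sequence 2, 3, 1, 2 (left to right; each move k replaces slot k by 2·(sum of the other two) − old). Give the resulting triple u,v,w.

start (3,-3,-3) = (f(1,0),f(0,1),f(1,1))
replace slot 2: 2·(3+(-3)) − (-3) = 3 → (3,3,-3)
replace slot 3: 2·(3+3) − (-3) = 15 → (3,3,15)
replace slot 1: 2·(3+15) − 3 = 33 → (33,3,15)
replace slot 2: 2·(33+15) − 3 = 93 → (33,93,15)

33,93,15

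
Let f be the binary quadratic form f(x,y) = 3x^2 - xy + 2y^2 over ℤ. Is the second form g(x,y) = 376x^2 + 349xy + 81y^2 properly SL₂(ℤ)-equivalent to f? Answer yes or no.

D₁ = -23, D₂ = -23
f: flip: (3,-1,2)→(2,1,3)
f: reduced (well bottom): (2,1,3) with a≤c, −a<b≤a
g: flip: (376,349,81)→(81,-349,376)
g: translate: b→-25 (≡-349 mod 162), so (81,-349,376)→(81,-25,2)
g: flip: (81,-25,2)→(2,25,81)
g: translate: b→1 (≡25 mod 4), so (2,25,81)→(2,1,3)
g: reduced (well bottom): (2,1,3) with a≤c, −a<b≤a
reduced forms (2, 1, 3) vs (2, 1, 3) ⇒ equivalent

yes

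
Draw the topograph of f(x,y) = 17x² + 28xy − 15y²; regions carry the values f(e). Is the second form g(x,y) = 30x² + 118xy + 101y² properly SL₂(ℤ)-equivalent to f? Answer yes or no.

D₁ = 1804, D₂ = 1804
river cycle of f (length 18): (-15, 32, 13), (13, 20, -27), (-27, 34, 6), (6, 38, -15), (-15, 22, 22), (22, 22, -15), (-15, 38, 6), (6, 34, -27), (-27, 20, 13), (13, 32, -15), … (8 more)
river cycle of g (length 18): (13, 20, -27), (-27, 34, 6), (6, 38, -15), (-15, 22, 22), (22, 22, -15), (-15, 38, 6), (6, 34, -27), (-27, 20, 13), (13, 32, -15), (-15, 28, 17), … (8 more)
cycles coincide ⇒ equivalent

yes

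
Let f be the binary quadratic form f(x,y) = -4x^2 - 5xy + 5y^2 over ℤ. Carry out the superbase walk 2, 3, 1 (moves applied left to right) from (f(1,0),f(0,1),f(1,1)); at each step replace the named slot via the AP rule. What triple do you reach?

start (-4,5,-4) = (f(1,0),f(0,1),f(1,1))
replace slot 2: 2·((-4)+(-4)) − 5 = -21 → (-4,-21,-4)
replace slot 3: 2·((-4)+(-21)) − (-4) = -46 → (-4,-21,-46)
replace slot 1: 2·((-21)+(-46)) − (-4) = -130 → (-130,-21,-46)

-130,-21,-46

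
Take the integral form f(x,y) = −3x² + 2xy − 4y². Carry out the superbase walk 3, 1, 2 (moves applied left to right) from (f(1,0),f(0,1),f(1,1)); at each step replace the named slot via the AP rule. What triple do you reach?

start (-3,-4,-5) = (f(1,0),f(0,1),f(1,1))
replace slot 3: 2·((-3)+(-4)) − (-5) = -9 → (-3,-4,-9)
replace slot 1: 2·((-4)+(-9)) − (-3) = -23 → (-23,-4,-9)
replace slot 2: 2·((-23)+(-9)) − (-4) = -60 → (-23,-60,-9)

-23,-60,-9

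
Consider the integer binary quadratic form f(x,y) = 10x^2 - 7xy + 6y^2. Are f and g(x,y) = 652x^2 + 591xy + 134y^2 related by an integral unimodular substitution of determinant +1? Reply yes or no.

D₁ = -191, D₂ = -191
f: flip: (10,-7,6)→(6,7,10)
f: translate: b→-5 (≡7 mod 12), so (6,7,10)→(6,-5,9)
f: reduced (well bottom): (6,-5,9) with a≤c, −a<b≤a
g: flip: (652,591,134)→(134,-591,652)
g: translate: b→-55 (≡-591 mod 268), so (134,-591,652)→(134,-55,6)
g: flip: (134,-55,6)→(6,55,134)
g: translate: b→-5 (≡55 mod 12), so (6,55,134)→(6,-5,9)
g: reduced (well bottom): (6,-5,9) with a≤c, −a<b≤a
reduced forms (6, -5, 9) vs (6, -5, 9) ⇒ equivalent

yes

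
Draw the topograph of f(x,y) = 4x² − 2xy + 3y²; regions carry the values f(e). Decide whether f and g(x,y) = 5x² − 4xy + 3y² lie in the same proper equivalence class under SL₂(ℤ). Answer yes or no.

D₁ = -44, D₂ = -44
f: flip: (4,-2,3)→(3,2,4)
f: reduced (well bottom): (3,2,4) with a≤c, −a<b≤a
g: flip: (5,-4,3)→(3,4,5)
g: translate: b→-2 (≡4 mod 6), so (3,4,5)→(3,-2,4)
g: reduced (well bottom): (3,-2,4) with a≤c, −a<b≤a
reduced forms (3, 2, 4) vs (3, -2, 4) ⇒ inequivalent

no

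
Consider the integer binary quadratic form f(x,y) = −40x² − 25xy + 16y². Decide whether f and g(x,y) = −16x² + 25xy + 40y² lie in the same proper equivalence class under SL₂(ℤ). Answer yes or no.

D₁ = 3185, D₂ = 3185
river cycle of f (length 14): (16, 25, -40), (-40, 55, 1), (1, 55, -40), (-40, 25, 16), (16, 39, -26), (-26, 13, 29), (29, 45, -10), (-10, 55, 4), (4, 49, -49), (-49, 49, 4), … (4 more)
river cycle of g (length 14): (40, 55, -1), (-1, 55, 40), (40, 25, -16), (-16, 39, 26), (26, 13, -29), (-29, 45, 10), (10, 55, -4), (-4, 49, 49), (49, 49, -4), (-4, 55, 10), … (4 more)
cycles differ ⇒ inequivalent

no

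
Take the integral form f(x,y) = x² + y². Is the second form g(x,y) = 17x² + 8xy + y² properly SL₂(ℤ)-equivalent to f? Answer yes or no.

D₁ = -4, D₂ = -4
f: reduced (well bottom): (1,0,1) with a≤c, −a<b≤a
g: flip: (17,8,1)→(1,-8,17)
g: translate: b→0 (≡-8 mod 2), so (1,-8,17)→(1,0,1)
g: reduced (well bottom): (1,0,1) with a≤c, −a<b≤a
reduced forms (1, 0, 1) vs (1, 0, 1) ⇒ equivalent

yes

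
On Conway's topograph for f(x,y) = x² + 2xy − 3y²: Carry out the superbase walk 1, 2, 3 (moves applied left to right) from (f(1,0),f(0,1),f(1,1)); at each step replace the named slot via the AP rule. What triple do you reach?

start (1,-3,0) = (f(1,0),f(0,1),f(1,1))
replace slot 1: 2·((-3)+0) − 1 = -7 → (-7,-3,0)
replace slot 2: 2·((-7)+0) − (-3) = -11 → (-7,-11,0)
replace slot 3: 2·((-7)+(-11)) − 0 = -36 → (-7,-11,-36)

-7,-11,-36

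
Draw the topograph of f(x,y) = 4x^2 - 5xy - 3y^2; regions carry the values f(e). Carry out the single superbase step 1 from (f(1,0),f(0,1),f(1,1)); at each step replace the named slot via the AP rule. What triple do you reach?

start (4,-3,-4) = (f(1,0),f(0,1),f(1,1))
replace slot 1: 2·((-3)+(-4)) − 4 = -18 → (-18,-3,-4)

-18,-3,-4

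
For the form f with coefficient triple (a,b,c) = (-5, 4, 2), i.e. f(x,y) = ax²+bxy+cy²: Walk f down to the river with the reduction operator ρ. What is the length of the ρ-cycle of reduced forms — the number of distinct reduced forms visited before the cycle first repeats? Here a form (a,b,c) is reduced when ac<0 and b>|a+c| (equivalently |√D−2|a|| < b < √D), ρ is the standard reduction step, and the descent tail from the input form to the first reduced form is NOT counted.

D = 56, ⌊√D⌋ = 7
river: ρ → (2,4,-5)
river: ρ → (-5,6,1)
river: ρ → (1,6,-5)
river: ρ → (-5,4,2)
ρ-cycle length = 4 (tail of 0 descent steps not counted)

4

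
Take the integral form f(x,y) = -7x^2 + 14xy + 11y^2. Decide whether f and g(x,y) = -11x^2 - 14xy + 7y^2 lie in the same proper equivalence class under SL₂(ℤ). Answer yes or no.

D₁ = 504, D₂ = 504
river cycle of f (length 10): (11, 8, -10), (-10, 12, 9), (9, 6, -13), (-13, 20, 2), (2, 20, -13), (-13, 6, 9), (9, 12, -10), (-10, 8, 11), (11, 14, -7), (-7, 14, 11)
river cycle of g (length 10): (7, 14, -11), (-11, 8, 10), (10, 12, -9), (-9, 6, 13), (13, 20, -2), (-2, 20, 13), (13, 6, -9), (-9, 12, 10), (10, 8, -11), (-11, 14, 7)
cycles differ ⇒ inequivalent

no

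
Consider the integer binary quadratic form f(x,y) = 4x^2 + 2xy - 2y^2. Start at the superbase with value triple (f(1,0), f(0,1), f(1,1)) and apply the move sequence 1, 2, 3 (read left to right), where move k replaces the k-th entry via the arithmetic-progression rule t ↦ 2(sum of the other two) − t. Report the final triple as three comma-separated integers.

start (4,-2,4) = (f(1,0),f(0,1),f(1,1))
replace slot 1: 2·((-2)+4) − 4 = 0 → (0,-2,4)
replace slot 2: 2·(0+4) − (-2) = 10 → (0,10,4)
replace slot 3: 2·(0+10) − 4 = 16 → (0,10,16)

0,10,16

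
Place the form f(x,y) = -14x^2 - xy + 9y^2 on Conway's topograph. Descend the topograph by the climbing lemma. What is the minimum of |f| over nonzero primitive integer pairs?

descent: ρ → (9,19,-4)  [lands on river]
river: ρ → (-4,21,4)
river: ρ → (4,19,-9)
river: ρ → (-9,17,6)
river: ρ → (6,19,-6)
river: ρ → (-6,17,9)
closes: descent 1, river 6
min |a| on river = 4

4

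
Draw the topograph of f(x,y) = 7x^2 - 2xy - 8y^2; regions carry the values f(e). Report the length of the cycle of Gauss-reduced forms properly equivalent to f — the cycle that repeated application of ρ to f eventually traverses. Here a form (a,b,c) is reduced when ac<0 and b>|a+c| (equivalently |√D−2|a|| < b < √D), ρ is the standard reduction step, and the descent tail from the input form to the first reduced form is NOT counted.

D = 228, ⌊√D⌋ = 15
descent: ρ → (-8,2,7)  [lands on river]
river: ρ → (7,12,-3)
river: ρ → (-3,12,7)
river: ρ → (7,2,-8)
river: ρ → (-8,14,1)
river: ρ → (1,14,-8)
ρ-cycle length = 6 (tail of 1 descent step not counted)

6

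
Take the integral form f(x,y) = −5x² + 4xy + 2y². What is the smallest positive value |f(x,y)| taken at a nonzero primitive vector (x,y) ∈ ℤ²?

river: ρ → (2,4,-5)
river: ρ → (-5,6,1)
river: ρ → (1,6,-5)
river: ρ → (-5,4,2)
closes: descent 0, river 4
min |a| on river = 1

1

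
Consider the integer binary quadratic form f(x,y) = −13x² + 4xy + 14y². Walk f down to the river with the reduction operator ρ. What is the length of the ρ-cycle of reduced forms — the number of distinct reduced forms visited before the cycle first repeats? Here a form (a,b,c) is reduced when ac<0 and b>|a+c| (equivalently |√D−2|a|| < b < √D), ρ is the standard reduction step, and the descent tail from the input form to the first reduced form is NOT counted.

D = 744, ⌊√D⌋ = 27
river: ρ → (14,24,-3)
river: ρ → (-3,24,14)
river: ρ → (14,4,-13)
river: ρ → (-13,22,5)
river: ρ → (5,18,-21)
river: ρ → (-21,24,2)
river: ρ → (2,24,-21)
river: ρ → (-21,18,5)
river: ρ → (5,22,-13)
river: ρ → (-13,4,14)
ρ-cycle length = 10 (tail of 0 descent steps not counted)

10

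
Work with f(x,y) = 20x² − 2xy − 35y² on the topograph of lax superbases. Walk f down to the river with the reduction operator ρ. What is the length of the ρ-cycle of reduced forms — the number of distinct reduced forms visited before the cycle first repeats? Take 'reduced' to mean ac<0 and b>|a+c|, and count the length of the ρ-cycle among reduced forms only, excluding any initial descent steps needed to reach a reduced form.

D = 2804, ⌊√D⌋ = 52
descent: ρ → (-35,2,20)
descent: ρ → (20,38,-17)  [lands on river]
river: ρ → (-17,30,28)
river: ρ → (28,26,-19)
river: ρ → (-19,50,4)
river: ρ → (4,46,-43)
river: ρ → (-43,40,7)
river: ρ → (7,44,-31)
river: ρ → (-31,18,20)
river: ρ → (20,22,-29)
river: ρ → (-29,36,13)
river: ρ → (13,42,-20)
river: ρ → (-20,38,17)
river: ρ → (17,30,-28)
river: ρ → (-28,26,19)
river: ρ → (19,50,-4)
river: ρ → (-4,46,43)
river: ρ → (43,40,-7)
river: ρ → (-7,44,31)
river: ρ → (31,18,-20)
river: ρ → (-20,22,29)
river: ρ → (29,36,-13)
river: ρ → (-13,42,20)
ρ-cycle length = 22 (tail of 2 descent steps not counted)

22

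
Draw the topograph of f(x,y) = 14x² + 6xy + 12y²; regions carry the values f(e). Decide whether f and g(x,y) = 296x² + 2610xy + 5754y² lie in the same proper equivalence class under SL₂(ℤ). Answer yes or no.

D₁ = -636, D₂ = -636
f: flip: (14,6,12)→(12,-6,14)
f: reduced (well bottom): (12,-6,14) with a≤c, −a<b≤a
g: translate: b→242 (≡2610 mod 592), so (296,2610,5754)→(296,242,50)
g: flip: (296,242,50)→(50,-242,296)
g: translate: b→-42 (≡-242 mod 100), so (50,-242,296)→(50,-42,12)
g: flip: (50,-42,12)→(12,42,50)
g: translate: b→-6 (≡42 mod 24), so (12,42,50)→(12,-6,14)
g: reduced (well bottom): (12,-6,14) with a≤c, −a<b≤a
reduced forms (12, -6, 14) vs (12, -6, 14) ⇒ equivalent

yes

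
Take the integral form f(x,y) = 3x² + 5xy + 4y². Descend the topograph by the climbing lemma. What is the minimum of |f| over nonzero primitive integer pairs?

translate: b→-1 (≡5 mod 6), so (3,5,4)→(3,-1,2)
flip: (3,-1,2)→(2,1,3)
reduced (well bottom): (2,1,3) with a≤c, −a<b≤a
well minimum = a = 2

2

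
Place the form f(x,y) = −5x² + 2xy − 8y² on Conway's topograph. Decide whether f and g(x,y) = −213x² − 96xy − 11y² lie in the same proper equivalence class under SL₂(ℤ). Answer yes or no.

D₁ = -156, D₂ = -156
f is negative-definite; reduce −f:
−f: reduced (well bottom): (5,-2,8) with a≤c, −a<b≤a
flip sign back: reduced form of f is (-5,2,-8)
g is negative-definite; reduce −g:
−g: flip: (213,96,11)→(11,-96,213)
−g: translate: b→-8 (≡-96 mod 22), so (11,-96,213)→(11,-8,5)
−g: flip: (11,-8,5)→(5,8,11)
−g: translate: b→-2 (≡8 mod 10), so (5,8,11)→(5,-2,8)
−g: reduced (well bottom): (5,-2,8) with a≤c, −a<b≤a
flip sign back: reduced form of g is (-5,2,-8)
reduced forms (-5, 2, -8) vs (-5, 2, -8) ⇒ equivalent

yes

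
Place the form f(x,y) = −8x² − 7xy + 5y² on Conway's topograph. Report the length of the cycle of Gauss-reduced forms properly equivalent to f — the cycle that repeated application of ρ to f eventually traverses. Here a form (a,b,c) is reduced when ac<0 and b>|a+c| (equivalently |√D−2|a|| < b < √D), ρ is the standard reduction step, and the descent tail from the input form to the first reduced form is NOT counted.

D = 209, ⌊√D⌋ = 14
descent: ρ → (5,7,-8)  [lands on river]
river: ρ → (-8,9,4)
river: ρ → (4,7,-10)
river: ρ → (-10,13,1)
river: ρ → (1,13,-10)
river: ρ → (-10,7,4)
river: ρ → (4,9,-8)
river: ρ → (-8,7,5)
river: ρ → (5,13,-2)
river: ρ → (-2,11,11)
river: ρ → (11,11,-2)
river: ρ → (-2,13,5)
ρ-cycle length = 12 (tail of 1 descent step not counted)

12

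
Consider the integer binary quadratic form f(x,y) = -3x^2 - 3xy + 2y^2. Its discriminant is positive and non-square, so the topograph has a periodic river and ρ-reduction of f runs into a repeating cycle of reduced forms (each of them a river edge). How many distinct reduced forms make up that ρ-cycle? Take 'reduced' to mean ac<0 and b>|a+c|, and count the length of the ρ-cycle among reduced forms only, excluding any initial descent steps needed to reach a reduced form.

D = 33, ⌊√D⌋ = 5
descent: ρ → (2,3,-3)  [lands on river]
river: ρ → (-3,3,2)
river: ρ → (2,5,-1)
river: ρ → (-1,5,2)
ρ-cycle length = 4 (tail of 1 descent step not counted)

4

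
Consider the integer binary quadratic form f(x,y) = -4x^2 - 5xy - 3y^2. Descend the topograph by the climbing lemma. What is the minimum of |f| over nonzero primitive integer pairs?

translate: b→-3 (≡5 mod 8), so (4,5,3)→(4,-3,2)
flip: (4,-3,2)→(2,3,4)
translate: b→-1 (≡3 mod 4), so (2,3,4)→(2,-1,3)
reduced (well bottom): (2,-1,3) with a≤c, −a<b≤a
well minimum |f| = |-2| = 2 (negative-definite)

2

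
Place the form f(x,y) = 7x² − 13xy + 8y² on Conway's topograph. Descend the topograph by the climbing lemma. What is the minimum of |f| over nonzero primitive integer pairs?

translate: b→1 (≡-13 mod 14), so (7,-13,8)→(7,1,2)
flip: (7,1,2)→(2,-1,7)
reduced (well bottom): (2,-1,7) with a≤c, −a<b≤a
well minimum = a = 2

2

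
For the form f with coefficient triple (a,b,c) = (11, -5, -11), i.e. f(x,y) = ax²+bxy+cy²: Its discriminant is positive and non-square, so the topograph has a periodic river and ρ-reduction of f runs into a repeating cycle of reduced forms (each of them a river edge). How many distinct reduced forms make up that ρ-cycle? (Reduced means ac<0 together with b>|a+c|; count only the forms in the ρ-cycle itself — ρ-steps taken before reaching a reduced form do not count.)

D = 509, ⌊√D⌋ = 22
descent: ρ → (-11,5,11)  [lands on river]
river: ρ → (11,17,-5)
river: ρ → (-5,13,17)
river: ρ → (17,21,-1)
river: ρ → (-1,21,17)
river: ρ → (17,13,-5)
river: ρ → (-5,17,11)
river: ρ → (11,5,-11)
river: ρ → (-11,17,5)
river: ρ → (5,13,-17)
river: ρ → (-17,21,1)
river: ρ → (1,21,-17)
river: ρ → (-17,13,5)
river: ρ → (5,17,-11)
ρ-cycle length = 14 (tail of 1 descent step not counted)

14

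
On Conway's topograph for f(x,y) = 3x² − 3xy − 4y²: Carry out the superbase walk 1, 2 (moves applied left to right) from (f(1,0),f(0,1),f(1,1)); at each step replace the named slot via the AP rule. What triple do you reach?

start (3,-4,-4) = (f(1,0),f(0,1),f(1,1))
replace slot 1: 2·((-4)+(-4)) − 3 = -19 → (-19,-4,-4)
replace slot 2: 2·((-19)+(-4)) − (-4) = -42 → (-19,-42,-4)

-19,-42,-4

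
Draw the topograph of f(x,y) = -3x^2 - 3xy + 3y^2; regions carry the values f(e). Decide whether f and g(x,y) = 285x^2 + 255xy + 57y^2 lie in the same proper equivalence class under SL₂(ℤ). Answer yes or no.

D₁ = 45, D₂ = 45
river cycle of f (length 2): (3, 3, -3), (-3, 3, 3)
river cycle of g (length 2): (3, 3, -3), (-3, 3, 3)
cycles coincide ⇒ equivalent

yes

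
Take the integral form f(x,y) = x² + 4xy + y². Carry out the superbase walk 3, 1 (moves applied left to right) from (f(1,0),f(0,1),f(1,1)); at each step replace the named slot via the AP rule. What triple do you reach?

start (1,1,6) = (f(1,0),f(0,1),f(1,1))
replace slot 3: 2·(1+1) − 6 = -2 → (1,1,-2)
replace slot 1: 2·(1+(-2)) − 1 = -3 → (-3,1,-2)

-3,1,-2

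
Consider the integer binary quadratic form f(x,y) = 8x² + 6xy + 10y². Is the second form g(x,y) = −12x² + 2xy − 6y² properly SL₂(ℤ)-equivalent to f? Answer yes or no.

D₁ = -284, D₂ = -284
f: reduced (well bottom): (8,6,10) with a≤c, −a<b≤a
g is negative-definite; reduce −g:
−g: flip: (12,-2,6)→(6,2,12)
−g: reduced (well bottom): (6,2,12) with a≤c, −a<b≤a
flip sign back: reduced form of g is (-6,-2,-12)
reduced forms (8, 6, 10) vs (-6, -2, -12) ⇒ inequivalent

no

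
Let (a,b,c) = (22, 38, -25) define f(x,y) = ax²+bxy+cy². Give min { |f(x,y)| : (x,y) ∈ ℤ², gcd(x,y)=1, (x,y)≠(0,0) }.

river: ρ → (-25,12,35)
river: ρ → (35,58,-2)
river: ρ → (-2,58,35)
river: ρ → (35,12,-25)
river: ρ → (-25,38,22)
river: ρ → (22,50,-13)
river: ρ → (-13,54,14)
river: ρ → (14,58,-5)
river: ρ → (-5,52,47)
river: ρ → (47,42,-10)
river: ρ → (-10,58,7)
river: ρ → (7,54,-26)
river: ρ → (-26,50,11)
river: ρ → (11,60,-1)
river: ρ → (-1,60,11)
river: ρ → (11,50,-26)
river: ρ → (-26,54,7)
river: ρ → (7,58,-10)
river: ρ → (-10,42,47)
river: ρ → (47,52,-5)
river: ρ → (-5,58,14)
river: ρ → (14,54,-13)
river: ρ → (-13,50,22)
river: ρ → (22,38,-25)
closes: descent 0, river 24
min |a| on river = 1

1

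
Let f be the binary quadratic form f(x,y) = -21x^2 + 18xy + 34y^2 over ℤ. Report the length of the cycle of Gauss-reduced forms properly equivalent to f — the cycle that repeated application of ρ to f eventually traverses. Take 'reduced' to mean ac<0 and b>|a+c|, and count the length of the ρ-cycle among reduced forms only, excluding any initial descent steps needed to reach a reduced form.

D = 3180, ⌊√D⌋ = 56
river: ρ → (34,50,-5)
river: ρ → (-5,50,34)
river: ρ → (34,18,-21)
river: ρ → (-21,24,31)
river: ρ → (31,38,-14)
river: ρ → (-14,46,19)
river: ρ → (19,30,-30)
river: ρ → (-30,30,19)
river: ρ → (19,46,-14)
river: ρ → (-14,38,31)
river: ρ → (31,24,-21)
river: ρ → (-21,18,34)
ρ-cycle length = 12 (tail of 0 descent steps not counted)

12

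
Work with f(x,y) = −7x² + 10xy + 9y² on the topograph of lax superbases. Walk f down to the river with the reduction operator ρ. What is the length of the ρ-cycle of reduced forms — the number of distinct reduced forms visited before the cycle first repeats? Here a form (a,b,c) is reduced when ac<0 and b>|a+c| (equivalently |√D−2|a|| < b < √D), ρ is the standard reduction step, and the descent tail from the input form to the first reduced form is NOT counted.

D = 352, ⌊√D⌋ = 18
river: ρ → (9,8,-8)
river: ρ → (-8,8,9)
river: ρ → (9,10,-7)
river: ρ → (-7,18,1)
river: ρ → (1,18,-7)
river: ρ → (-7,10,9)
ρ-cycle length = 6 (tail of 0 descent steps not counted)

6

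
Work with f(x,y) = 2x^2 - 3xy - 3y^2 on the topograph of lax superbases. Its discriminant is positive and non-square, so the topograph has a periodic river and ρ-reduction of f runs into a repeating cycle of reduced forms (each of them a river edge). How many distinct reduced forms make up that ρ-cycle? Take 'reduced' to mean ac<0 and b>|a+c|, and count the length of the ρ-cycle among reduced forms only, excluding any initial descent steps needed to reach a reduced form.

D = 33, ⌊√D⌋ = 5
descent: ρ → (-3,3,2)  [lands on river]
river: ρ → (2,5,-1)
river: ρ → (-1,5,2)
river: ρ → (2,3,-3)
ρ-cycle length = 4 (tail of 1 descent step not counted)

4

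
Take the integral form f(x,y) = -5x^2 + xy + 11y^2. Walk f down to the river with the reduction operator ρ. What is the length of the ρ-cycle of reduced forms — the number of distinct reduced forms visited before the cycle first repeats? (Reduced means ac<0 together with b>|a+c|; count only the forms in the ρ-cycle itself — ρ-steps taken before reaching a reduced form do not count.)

D = 221, ⌊√D⌋ = 14
descent: ρ → (11,-1,-5)
descent: ρ → (-5,11,5)  [lands on river]
river: ρ → (5,9,-7)
river: ρ → (-7,5,7)
river: ρ → (7,9,-5)
ρ-cycle length = 4 (tail of 2 descent steps not counted)

4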